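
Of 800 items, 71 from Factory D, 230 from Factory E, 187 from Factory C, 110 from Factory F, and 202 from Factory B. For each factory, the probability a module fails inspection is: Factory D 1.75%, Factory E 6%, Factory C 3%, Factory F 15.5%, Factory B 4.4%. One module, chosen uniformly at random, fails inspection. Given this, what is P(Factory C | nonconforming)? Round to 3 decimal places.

Unnormalized posteriors (prior × likelihood):
  Factory D: 0.08875 × 0.0175 = 0.001553125
  Factory E: 0.2875 × 0.06 = 0.01725
  Factory C: 0.23375 × 0.03 = 0.0070125
  Factory F: 0.1375 × 0.155 = 0.0213125
  Factory B: 0.2525 × 0.044 = 0.01111
Normalizing constant = 0.058238125.
P(Factory C | evidence) = 0.0070125 / 0.058238125 ≈ 0.120.

0.120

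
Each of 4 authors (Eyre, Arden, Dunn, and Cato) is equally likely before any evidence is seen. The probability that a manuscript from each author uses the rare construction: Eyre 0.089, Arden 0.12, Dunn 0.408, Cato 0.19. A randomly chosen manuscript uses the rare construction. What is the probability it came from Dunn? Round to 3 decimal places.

Since the prior is uniform, the posterior is proportional to the likelihood:
  Eyre: 0.089
  Arden: 0.12
  Dunn: 0.408
  Cato: 0.19
Total = 0.807.
P(Dunn | evidence) = 0.408 / 0.807 ≈ 0.506.

0.506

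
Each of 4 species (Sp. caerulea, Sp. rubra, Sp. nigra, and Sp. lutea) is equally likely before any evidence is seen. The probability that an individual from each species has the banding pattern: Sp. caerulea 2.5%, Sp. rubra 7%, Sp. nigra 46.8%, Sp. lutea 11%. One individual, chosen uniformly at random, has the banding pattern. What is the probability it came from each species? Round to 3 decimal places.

Sp. caerulea 0.037, Sp. rubra 0.104, Sp. nigra 0.695, Sp. lutea 0.163

With a uniform prior (1/4 each), posterior ∝ likelihood:
  Sp. caerulea: 0.025
  Sp. rubra: 0.07
  Sp. nigra: 0.468
  Sp. lutea: 0.11
Sum = 0.673.
P(Sp. caerulea | banded) = 0.025/0.673 ≈ 0.037
P(Sp. rubra | banded) = 0.07/0.673 ≈ 0.104
P(Sp. nigra | banded) = 0.468/0.673 ≈ 0.695
P(Sp. lutea | banded) = 0.11/0.673 ≈ 0.163
(Check: 0.037+0.104+0.695+0.163 = 0.999.)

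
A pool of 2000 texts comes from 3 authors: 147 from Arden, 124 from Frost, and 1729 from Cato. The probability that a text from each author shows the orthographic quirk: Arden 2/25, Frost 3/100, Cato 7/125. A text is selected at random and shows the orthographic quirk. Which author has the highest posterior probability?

Cato

By Bayes' rule, posterior ∝ prior × likelihood:
  Arden: 0.0735 × 0.08 = 0.00588
  Frost: 0.062 × 0.03 = 0.00186
  Cato: 0.8645 × 0.056 = 0.048412
Sum = 0.056152.
Largest term belongs to Cato, so Cato is most probable.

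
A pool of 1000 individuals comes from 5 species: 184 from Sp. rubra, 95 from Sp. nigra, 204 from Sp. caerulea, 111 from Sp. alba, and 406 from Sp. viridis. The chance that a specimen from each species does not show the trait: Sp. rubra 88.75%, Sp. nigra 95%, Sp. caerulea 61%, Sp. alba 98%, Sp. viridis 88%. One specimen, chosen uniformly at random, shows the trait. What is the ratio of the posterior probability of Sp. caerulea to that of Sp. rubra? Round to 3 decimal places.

3.843

Taking complements, P(trait | each) = Sp. rubra 0.1125, Sp. nigra 0.05, Sp. caerulea 0.39, Sp. alba 0.02, Sp. viridis 0.12.
Prior × likelihood for each hypothesis:
  Sp. rubra: 0.184 × 0.1125 = 0.0207
  Sp. nigra: 0.095 × 0.05 = 0.00475
  Sp. caerulea: 0.204 × 0.39 = 0.07956
  Sp. alba: 0.111 × 0.02 = 0.00222
  Sp. viridis: 0.406 × 0.12 = 0.04872
Sum = 0.15595.
The ratio is 0.07956 / 0.0207 (the normalizer cancels) = 3.843.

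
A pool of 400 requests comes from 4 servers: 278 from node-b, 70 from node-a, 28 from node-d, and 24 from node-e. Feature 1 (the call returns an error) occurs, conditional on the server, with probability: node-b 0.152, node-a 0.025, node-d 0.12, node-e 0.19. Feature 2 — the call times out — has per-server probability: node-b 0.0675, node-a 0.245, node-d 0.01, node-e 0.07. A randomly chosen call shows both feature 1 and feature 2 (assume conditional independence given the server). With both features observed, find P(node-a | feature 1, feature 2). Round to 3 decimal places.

0.118

Prior × likelihood for each hypothesis:
  node-b: 0.695 × 0.152 × 0.0675 = 0.0071307
  node-a: 0.175 × 0.025 × 0.245 = 0.001071875
  node-d: 0.07 × 0.12 × 0.01 = 0.000084
  node-e: 0.06 × 0.19 × 0.07 = 0.000798
Sum = 0.009084575.
P(node-a | evidence) = 0.001071875 / 0.009084575 ≈ 0.118.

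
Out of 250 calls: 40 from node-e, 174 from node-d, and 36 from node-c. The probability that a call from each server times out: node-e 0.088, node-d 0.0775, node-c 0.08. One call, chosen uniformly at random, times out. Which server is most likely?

node-d

Compute prior × likelihood for every hypothesis:
  node-e: 0.16 × 0.088 = 0.01408
  node-d: 0.696 × 0.0775 = 0.05394
  node-c: 0.144 × 0.08 = 0.01152
Sum = 0.07954.
Largest term belongs to node-d, so node-d is most probable.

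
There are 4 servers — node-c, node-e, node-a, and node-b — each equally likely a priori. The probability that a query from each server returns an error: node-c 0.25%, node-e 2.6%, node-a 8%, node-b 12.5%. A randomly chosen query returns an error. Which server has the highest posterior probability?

node-b

Since the prior is uniform, the posterior is proportional to the likelihood:
  node-c: 0.0025
  node-e: 0.026
  node-a: 0.08
  node-b: 0.125
Normalizing constant = 0.2335.
Largest term belongs to node-b, so node-b is most probable.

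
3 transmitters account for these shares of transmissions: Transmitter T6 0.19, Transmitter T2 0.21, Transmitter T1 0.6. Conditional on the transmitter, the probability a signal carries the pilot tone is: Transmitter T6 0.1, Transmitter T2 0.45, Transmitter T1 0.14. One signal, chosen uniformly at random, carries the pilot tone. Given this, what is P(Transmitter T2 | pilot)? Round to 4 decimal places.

Compute prior × likelihood for every hypothesis:
  Transmitter T6: 0.19 × 0.1 = 0.019
  Transmitter T2: 0.21 × 0.45 = 0.0945
  Transmitter T1: 0.6 × 0.14 = 0.084
Total = 0.1975.
P(Transmitter T2 | evidence) = 0.0945 / 0.1975 ≈ 0.4785.

0.4785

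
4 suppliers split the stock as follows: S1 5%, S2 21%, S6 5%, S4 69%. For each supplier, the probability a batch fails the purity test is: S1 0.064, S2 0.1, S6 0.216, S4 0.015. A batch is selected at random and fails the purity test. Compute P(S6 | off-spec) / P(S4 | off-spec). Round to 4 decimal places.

Compute prior × likelihood for every hypothesis:
  S1: 0.05 × 0.064 = 0.0032
  S2: 0.21 × 0.1 = 0.021
  S6: 0.05 × 0.216 = 0.0108
  S4: 0.69 × 0.015 = 0.01035
Normalizing constant = 0.04535.
The ratio is 0.0108 / 0.01035 (the normalizer cancels) = 1.0435.

1.0435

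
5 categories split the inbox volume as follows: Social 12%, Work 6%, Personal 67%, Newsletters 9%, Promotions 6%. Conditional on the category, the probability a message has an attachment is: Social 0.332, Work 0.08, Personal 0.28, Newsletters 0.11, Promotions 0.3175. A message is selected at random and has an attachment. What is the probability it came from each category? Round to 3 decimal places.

Unnormalized posteriors (prior × likelihood):
  Social: 0.12 × 0.332 = 0.03984
  Work: 0.06 × 0.08 = 0.0048
  Personal: 0.67 × 0.28 = 0.1876
  Newsletters: 0.09 × 0.11 = 0.0099
  Promotions: 0.06 × 0.3175 = 0.01905
Total = 0.26119.
P(Social | attachment) = 0.03984/0.26119 ≈ 0.153
P(Work | attachment) = 0.0048/0.26119 ≈ 0.018
P(Personal | attachment) = 0.1876/0.26119 ≈ 0.718
P(Newsletters | attachment) = 0.0099/0.26119 ≈ 0.038
P(Promotions | attachment) = 0.01905/0.26119 ≈ 0.073

Social 0.153, Work 0.018, Personal 0.718, Newsletters 0.038, Promotions 0.073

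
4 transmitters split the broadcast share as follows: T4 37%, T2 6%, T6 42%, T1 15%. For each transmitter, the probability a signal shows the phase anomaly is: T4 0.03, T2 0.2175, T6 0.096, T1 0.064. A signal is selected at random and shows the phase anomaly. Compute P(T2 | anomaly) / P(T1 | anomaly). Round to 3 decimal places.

1.359

Compute prior × likelihood for every hypothesis:
  T4: 0.37 × 0.03 = 0.0111
  T2: 0.06 × 0.2175 = 0.01305
  T6: 0.42 × 0.096 = 0.04032
  T1: 0.15 × 0.064 = 0.0096
Total = 0.07407.
The ratio is 0.01305 / 0.0096 (the normalizer cancels) = 1.359.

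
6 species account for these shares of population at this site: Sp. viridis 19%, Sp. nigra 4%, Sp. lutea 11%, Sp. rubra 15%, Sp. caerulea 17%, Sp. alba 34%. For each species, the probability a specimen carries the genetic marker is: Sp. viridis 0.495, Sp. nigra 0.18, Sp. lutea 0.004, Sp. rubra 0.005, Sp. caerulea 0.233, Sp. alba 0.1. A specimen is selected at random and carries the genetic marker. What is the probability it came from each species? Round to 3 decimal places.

Sp. viridis 0.534, Sp. nigra 0.041, Sp. lutea 0.002, Sp. rubra 0.004, Sp. caerulea 0.225, Sp. alba 0.193

Unnormalized posteriors (prior × likelihood):
  Sp. viridis: 0.19 × 0.495 = 0.09405
  Sp. nigra: 0.04 × 0.18 = 0.0072
  Sp. lutea: 0.11 × 0.004 = 0.00044
  Sp. rubra: 0.15 × 0.005 = 0.00075
  Sp. caerulea: 0.17 × 0.233 = 0.03961
  Sp. alba: 0.34 × 0.1 = 0.034
Total = 0.17605.
P(Sp. viridis | marker) = 0.09405/0.17605 ≈ 0.534
P(Sp. nigra | marker) = 0.0072/0.17605 ≈ 0.041
P(Sp. lutea | marker) = 0.00044/0.17605 ≈ 0.002
P(Sp. rubra | marker) = 0.00075/0.17605 ≈ 0.004
P(Sp. caerulea | marker) = 0.03961/0.17605 ≈ 0.225
P(Sp. alba | marker) = 0.034/0.17605 ≈ 0.193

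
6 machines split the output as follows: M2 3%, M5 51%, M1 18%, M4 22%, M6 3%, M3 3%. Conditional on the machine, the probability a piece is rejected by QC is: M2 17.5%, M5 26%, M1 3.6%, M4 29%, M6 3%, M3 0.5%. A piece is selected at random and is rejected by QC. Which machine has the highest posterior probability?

M5

By Bayes' rule, posterior ∝ prior × likelihood:
  M2: 0.03 × 0.175 = 0.00525
  M5: 0.51 × 0.26 = 0.1326
  M1: 0.18 × 0.036 = 0.00648
  M4: 0.22 × 0.29 = 0.0638
  M6: 0.03 × 0.03 = 0.0009
  M3: 0.03 × 0.005 = 0.00015
Total = 0.20918.
Largest term belongs to M5, so M5 is most probable.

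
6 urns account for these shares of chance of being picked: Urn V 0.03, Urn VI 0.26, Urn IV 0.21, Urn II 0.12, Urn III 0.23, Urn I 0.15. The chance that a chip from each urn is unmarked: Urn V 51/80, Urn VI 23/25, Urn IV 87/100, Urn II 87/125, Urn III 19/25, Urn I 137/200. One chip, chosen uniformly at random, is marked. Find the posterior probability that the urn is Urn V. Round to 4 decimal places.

Taking complements, P(marked | each) = Urn V 0.3625, Urn VI 0.08, Urn IV 0.13, Urn II 0.304, Urn III 0.24, Urn I 0.315.
Unnormalized posteriors (prior × likelihood):
  Urn V: 0.03 × 0.3625 = 0.010875
  Urn VI: 0.26 × 0.08 = 0.0208
  Urn IV: 0.21 × 0.13 = 0.0273
  Urn II: 0.12 × 0.304 = 0.03648
  Urn III: 0.23 × 0.24 = 0.0552
  Urn I: 0.15 × 0.315 = 0.04725
Normalizing constant = 0.197905.
P(Urn V | evidence) = 0.010875 / 0.197905 ≈ 0.0550.

0.0550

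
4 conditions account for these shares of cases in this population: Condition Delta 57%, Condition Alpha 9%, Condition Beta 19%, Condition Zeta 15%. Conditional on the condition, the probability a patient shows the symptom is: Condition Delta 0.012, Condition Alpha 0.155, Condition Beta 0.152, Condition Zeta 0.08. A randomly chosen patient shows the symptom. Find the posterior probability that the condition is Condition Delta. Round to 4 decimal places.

0.1109

By Bayes' rule, posterior ∝ prior × likelihood:
  Condition Delta: 0.57 × 0.012 = 0.00684
  Condition Alpha: 0.09 × 0.155 = 0.01395
  Condition Beta: 0.19 × 0.152 = 0.02888
  Condition Zeta: 0.15 × 0.08 = 0.012
Normalizing constant = 0.06167.
P(Condition Delta | evidence) = 0.00684 / 0.06167 ≈ 0.1109.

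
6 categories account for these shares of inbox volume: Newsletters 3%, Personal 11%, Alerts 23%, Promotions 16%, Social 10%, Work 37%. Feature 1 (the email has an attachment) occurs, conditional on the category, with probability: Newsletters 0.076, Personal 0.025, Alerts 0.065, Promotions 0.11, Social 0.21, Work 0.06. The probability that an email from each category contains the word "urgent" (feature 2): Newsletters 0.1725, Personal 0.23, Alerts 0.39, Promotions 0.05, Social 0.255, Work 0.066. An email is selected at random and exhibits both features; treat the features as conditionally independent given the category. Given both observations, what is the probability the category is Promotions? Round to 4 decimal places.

Prior × likelihood for each hypothesis:
  Newsletters: 0.03 × 0.076 × 0.1725 = 0.0003933
  Personal: 0.11 × 0.025 × 0.23 = 0.0006325
  Alerts: 0.23 × 0.065 × 0.39 = 0.0058305
  Promotions: 0.16 × 0.11 × 0.05 = 0.00088
  Social: 0.1 × 0.21 × 0.255 = 0.005355
  Work: 0.37 × 0.06 × 0.066 = 0.0014652
Sum = 0.0145565.
P(Promotions | evidence) = 0.00088 / 0.0145565 ≈ 0.0605.

0.0605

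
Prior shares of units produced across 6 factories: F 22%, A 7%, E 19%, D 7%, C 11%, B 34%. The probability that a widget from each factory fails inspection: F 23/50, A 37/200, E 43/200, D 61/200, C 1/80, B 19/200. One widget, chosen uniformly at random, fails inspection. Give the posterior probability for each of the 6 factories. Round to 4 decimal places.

F 0.4818, A 0.0617, E 0.1945, D 0.1017, C 0.0065, B 0.1538

Compute prior × likelihood for every hypothesis:
  F: 0.22 × 0.46 = 0.1012
  A: 0.07 × 0.185 = 0.01295
  E: 0.19 × 0.215 = 0.04085
  D: 0.07 × 0.305 = 0.02135
  C: 0.11 × 0.0125 = 0.001375
  B: 0.34 × 0.095 = 0.0323
Sum = 0.210025.
P(F | nonconforming) = 0.1012/0.210025 ≈ 0.4818
P(A | nonconforming) = 0.01295/0.210025 ≈ 0.0617
P(E | nonconforming) = 0.04085/0.210025 ≈ 0.1945
P(D | nonconforming) = 0.02135/0.210025 ≈ 0.1017
P(C | nonconforming) = 0.001375/0.210025 ≈ 0.0065
P(B | nonconforming) = 0.0323/0.210025 ≈ 0.1538
(Check: 0.4818+0.0617+0.1945+0.1017+0.0065+0.1538 = 1.0000.)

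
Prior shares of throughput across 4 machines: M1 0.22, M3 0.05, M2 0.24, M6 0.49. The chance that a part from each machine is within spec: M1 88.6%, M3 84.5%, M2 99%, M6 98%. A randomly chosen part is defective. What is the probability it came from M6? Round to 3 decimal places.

0.218

Taking complements, P(defective | each) = M1 0.114, M3 0.155, M2 0.01, M6 0.02.
Unnormalized posteriors (prior × likelihood):
  M1: 0.22 × 0.114 = 0.02508
  M3: 0.05 × 0.155 = 0.00775
  M2: 0.24 × 0.01 = 0.0024
  M6: 0.49 × 0.02 = 0.0098
Normalizing constant = 0.04503.
P(M6 | evidence) = 0.0098 / 0.04503 ≈ 0.218.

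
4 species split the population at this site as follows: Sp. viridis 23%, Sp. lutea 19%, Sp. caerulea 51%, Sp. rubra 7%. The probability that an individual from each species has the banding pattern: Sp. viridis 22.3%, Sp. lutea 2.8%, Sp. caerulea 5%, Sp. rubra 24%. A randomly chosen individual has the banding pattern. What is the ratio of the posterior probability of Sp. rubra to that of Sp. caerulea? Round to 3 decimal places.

0.659

Prior × likelihood for each hypothesis:
  Sp. viridis: 0.23 × 0.223 = 0.05129
  Sp. lutea: 0.19 × 0.028 = 0.00532
  Sp. caerulea: 0.51 × 0.05 = 0.0255
  Sp. rubra: 0.07 × 0.24 = 0.0168
Total = 0.09891.
The ratio is 0.0168 / 0.0255 (the normalizer cancels) = 0.659.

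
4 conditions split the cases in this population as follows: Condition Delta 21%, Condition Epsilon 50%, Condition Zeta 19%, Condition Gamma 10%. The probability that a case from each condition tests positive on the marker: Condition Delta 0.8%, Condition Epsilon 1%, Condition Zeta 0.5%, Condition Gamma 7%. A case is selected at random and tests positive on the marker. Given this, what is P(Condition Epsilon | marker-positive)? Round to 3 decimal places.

By Bayes' rule, posterior ∝ prior × likelihood:
  Condition Delta: 0.21 × 0.008 = 0.00168
  Condition Epsilon: 0.5 × 0.01 = 0.005
  Condition Zeta: 0.19 × 0.005 = 0.00095
  Condition Gamma: 0.1 × 0.07 = 0.007
Normalizing constant = 0.01463.
P(Condition Epsilon | evidence) = 0.005 / 0.01463 ≈ 0.342.

0.342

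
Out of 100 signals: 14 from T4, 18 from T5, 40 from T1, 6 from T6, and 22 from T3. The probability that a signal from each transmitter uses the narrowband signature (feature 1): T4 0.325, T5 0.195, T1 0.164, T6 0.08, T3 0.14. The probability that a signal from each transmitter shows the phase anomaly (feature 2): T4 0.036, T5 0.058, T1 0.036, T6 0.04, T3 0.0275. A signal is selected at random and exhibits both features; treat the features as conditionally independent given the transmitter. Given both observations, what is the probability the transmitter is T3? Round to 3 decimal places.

Compute prior × likelihood for every hypothesis:
  T4: 0.14 × 0.325 × 0.036 = 0.001638
  T5: 0.18 × 0.195 × 0.058 = 0.0020358
  T1: 0.4 × 0.164 × 0.036 = 0.0023616
  T6: 0.06 × 0.08 × 0.04 = 0.000192
  T3: 0.22 × 0.14 × 0.0275 = 0.000847
Total = 0.0070744.
P(T3 | evidence) = 0.000847 / 0.0070744 ≈ 0.120.

0.120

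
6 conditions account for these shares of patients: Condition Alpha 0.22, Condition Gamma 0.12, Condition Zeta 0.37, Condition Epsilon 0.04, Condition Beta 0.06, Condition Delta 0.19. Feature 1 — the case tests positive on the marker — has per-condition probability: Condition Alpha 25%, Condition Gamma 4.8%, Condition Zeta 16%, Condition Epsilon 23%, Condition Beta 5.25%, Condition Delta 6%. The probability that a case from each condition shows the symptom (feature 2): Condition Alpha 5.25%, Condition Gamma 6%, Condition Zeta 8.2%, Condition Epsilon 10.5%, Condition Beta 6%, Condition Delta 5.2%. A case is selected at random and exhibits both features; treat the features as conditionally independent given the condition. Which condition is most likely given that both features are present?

Condition Zeta

Compute prior × likelihood for every hypothesis:
  Condition Alpha: 0.22 × 0.25 × 0.0525 = 0.0028875
  Condition Gamma: 0.12 × 0.048 × 0.06 = 0.0003456
  Condition Zeta: 0.37 × 0.16 × 0.082 = 0.0048544
  Condition Epsilon: 0.04 × 0.23 × 0.105 = 0.000966
  Condition Beta: 0.06 × 0.0525 × 0.06 = 0.000189
  Condition Delta: 0.19 × 0.06 × 0.052 = 0.0005928
Normalizing constant = 0.0098353.
Largest term belongs to Condition Zeta, so Condition Zeta is most probable.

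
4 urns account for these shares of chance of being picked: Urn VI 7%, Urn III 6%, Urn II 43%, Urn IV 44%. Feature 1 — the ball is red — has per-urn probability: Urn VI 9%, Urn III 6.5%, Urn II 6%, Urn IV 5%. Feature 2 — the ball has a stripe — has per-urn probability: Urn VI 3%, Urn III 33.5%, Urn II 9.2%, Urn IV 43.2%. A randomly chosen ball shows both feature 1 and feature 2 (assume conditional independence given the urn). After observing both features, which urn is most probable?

Prior × likelihood for each hypothesis:
  Urn VI: 0.07 × 0.09 × 0.03 = 0.000189
  Urn III: 0.06 × 0.065 × 0.335 = 0.0013065
  Urn II: 0.43 × 0.06 × 0.092 = 0.0023736
  Urn IV: 0.44 × 0.05 × 0.432 = 0.009504
Total = 0.0133731.
Largest term belongs to Urn IV, so Urn IV is most probable.

Urn IV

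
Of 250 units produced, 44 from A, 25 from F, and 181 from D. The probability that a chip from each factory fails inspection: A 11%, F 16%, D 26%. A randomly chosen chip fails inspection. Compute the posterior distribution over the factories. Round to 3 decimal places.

By Bayes' rule, posterior ∝ prior × likelihood:
  A: 0.176 × 0.11 = 0.01936
  F: 0.1 × 0.16 = 0.016
  D: 0.724 × 0.26 = 0.18824
Total = 0.2236.
P(A | nonconforming) = 0.01936/0.2236 ≈ 0.087
P(F | nonconforming) = 0.016/0.2236 ≈ 0.072
P(D | nonconforming) = 0.18824/0.2236 ≈ 0.842

A 0.087, F 0.072, D 0.842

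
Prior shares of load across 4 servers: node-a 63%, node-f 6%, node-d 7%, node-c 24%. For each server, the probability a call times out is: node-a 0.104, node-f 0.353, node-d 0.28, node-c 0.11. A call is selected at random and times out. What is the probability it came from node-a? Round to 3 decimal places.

Prior × likelihood for each hypothesis:
  node-a: 0.63 × 0.104 = 0.06552
  node-f: 0.06 × 0.353 = 0.02118
  node-d: 0.07 × 0.28 = 0.0196
  node-c: 0.24 × 0.11 = 0.0264
Sum = 0.1327.
P(node-a | evidence) = 0.06552 / 0.1327 ≈ 0.494.

0.494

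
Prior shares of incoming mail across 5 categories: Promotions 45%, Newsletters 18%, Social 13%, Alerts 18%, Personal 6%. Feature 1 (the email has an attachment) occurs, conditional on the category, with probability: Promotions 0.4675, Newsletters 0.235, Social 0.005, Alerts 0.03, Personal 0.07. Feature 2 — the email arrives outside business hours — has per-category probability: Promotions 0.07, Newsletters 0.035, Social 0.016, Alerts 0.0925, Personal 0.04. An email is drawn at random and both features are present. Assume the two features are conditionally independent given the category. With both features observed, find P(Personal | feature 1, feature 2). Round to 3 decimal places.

0.010

Compute prior × likelihood for every hypothesis:
  Promotions: 0.45 × 0.4675 × 0.07 = 0.01472625
  Newsletters: 0.18 × 0.235 × 0.035 = 0.0014805
  Social: 0.13 × 0.005 × 0.016 = 0.0000104
  Alerts: 0.18 × 0.03 × 0.0925 = 0.0004995
  Personal: 0.06 × 0.07 × 0.04 = 0.000168
Total = 0.01688465.
P(Personal | evidence) = 0.000168 / 0.01688465 ≈ 0.010.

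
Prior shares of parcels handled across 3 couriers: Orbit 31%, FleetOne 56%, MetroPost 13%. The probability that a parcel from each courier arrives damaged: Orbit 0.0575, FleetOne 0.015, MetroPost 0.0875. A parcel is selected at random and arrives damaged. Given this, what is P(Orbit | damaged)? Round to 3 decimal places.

0.474

Compute prior × likelihood for every hypothesis:
  Orbit: 0.31 × 0.0575 = 0.017825
  FleetOne: 0.56 × 0.015 = 0.0084
  MetroPost: 0.13 × 0.0875 = 0.011375
Normalizing constant = 0.0376.
P(Orbit | evidence) = 0.017825 / 0.0376 ≈ 0.474.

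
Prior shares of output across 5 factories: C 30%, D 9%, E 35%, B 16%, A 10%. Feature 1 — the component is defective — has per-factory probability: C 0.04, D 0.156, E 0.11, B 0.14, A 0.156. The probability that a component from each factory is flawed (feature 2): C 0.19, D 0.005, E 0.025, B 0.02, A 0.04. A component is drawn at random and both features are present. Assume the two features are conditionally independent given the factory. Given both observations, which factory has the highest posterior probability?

By Bayes' rule, posterior ∝ prior × likelihood:
  C: 0.3 × 0.04 × 0.19 = 0.00228
  D: 0.09 × 0.156 × 0.005 = 0.0000702
  E: 0.35 × 0.11 × 0.025 = 0.0009625
  B: 0.16 × 0.14 × 0.02 = 0.000448
  A: 0.1 × 0.156 × 0.04 = 0.000624
Sum = 0.0043847.
Largest term belongs to C, so C is most probable.

C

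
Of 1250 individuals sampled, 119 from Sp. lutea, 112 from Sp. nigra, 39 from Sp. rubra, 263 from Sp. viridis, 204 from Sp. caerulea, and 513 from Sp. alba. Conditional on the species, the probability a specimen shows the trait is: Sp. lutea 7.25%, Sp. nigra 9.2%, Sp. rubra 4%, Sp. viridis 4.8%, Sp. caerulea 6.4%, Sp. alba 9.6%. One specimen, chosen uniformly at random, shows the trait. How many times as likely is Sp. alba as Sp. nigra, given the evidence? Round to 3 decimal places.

Prior × likelihood for each hypothesis:
  Sp. lutea: 0.0952 × 0.0725 = 0.006902
  Sp. nigra: 0.0896 × 0.092 = 0.0082432
  Sp. rubra: 0.0312 × 0.04 = 0.001248
  Sp. viridis: 0.2104 × 0.048 = 0.0100992
  Sp. caerulea: 0.1632 × 0.064 = 0.0104448
  Sp. alba: 0.4104 × 0.096 = 0.0393984
Total = 0.0763356.
The ratio is 0.0393984 / 0.0082432 (the normalizer cancels) = 4.780.

4.780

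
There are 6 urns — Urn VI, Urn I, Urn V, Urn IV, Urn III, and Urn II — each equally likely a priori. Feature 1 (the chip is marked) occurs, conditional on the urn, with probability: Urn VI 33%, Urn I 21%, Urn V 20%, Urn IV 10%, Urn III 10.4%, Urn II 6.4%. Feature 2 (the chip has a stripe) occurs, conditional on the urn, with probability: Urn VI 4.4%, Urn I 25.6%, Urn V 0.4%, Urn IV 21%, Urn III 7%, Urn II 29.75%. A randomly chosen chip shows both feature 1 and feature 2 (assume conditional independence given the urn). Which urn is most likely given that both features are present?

Since the prior is uniform, the posterior is proportional to the likelihood:
  Urn VI: 0.33 × 0.044 = 0.01452
  Urn I: 0.21 × 0.256 = 0.05376
  Urn V: 0.2 × 0.004 = 0.0008
  Urn IV: 0.1 × 0.21 = 0.021
  Urn III: 0.104 × 0.07 = 0.00728
  Urn II: 0.064 × 0.2975 = 0.01904
Total = 0.1164.
Largest term belongs to Urn I, so Urn I is most probable.

Urn I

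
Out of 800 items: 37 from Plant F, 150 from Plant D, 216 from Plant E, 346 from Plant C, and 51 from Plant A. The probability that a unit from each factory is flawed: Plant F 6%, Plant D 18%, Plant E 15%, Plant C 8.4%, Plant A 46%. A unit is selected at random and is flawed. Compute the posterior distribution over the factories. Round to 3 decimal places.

Unnormalized posteriors (prior × likelihood):
  Plant F: 0.04625 × 0.06 = 0.002775
  Plant D: 0.1875 × 0.18 = 0.03375
  Plant E: 0.27 × 0.15 = 0.0405
  Plant C: 0.4325 × 0.084 = 0.03633
  Plant A: 0.06375 × 0.46 = 0.029325
Total = 0.14268.
P(Plant F | flawed) = 0.002775/0.14268 ≈ 0.019
P(Plant D | flawed) = 0.03375/0.14268 ≈ 0.237
P(Plant E | flawed) = 0.0405/0.14268 ≈ 0.284
P(Plant C | flawed) = 0.03633/0.14268 ≈ 0.255
P(Plant A | flawed) = 0.029325/0.14268 ≈ 0.206

Plant F 0.019, Plant D 0.237, Plant E 0.284, Plant C 0.255, Plant A 0.206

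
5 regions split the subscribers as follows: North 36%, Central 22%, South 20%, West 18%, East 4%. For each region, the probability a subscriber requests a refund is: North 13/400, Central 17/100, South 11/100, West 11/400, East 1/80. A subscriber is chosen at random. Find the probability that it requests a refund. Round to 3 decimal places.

0.077

Unnormalized posteriors (prior × likelihood):
  North: 0.36 × 0.0325 = 0.0117
  Central: 0.22 × 0.17 = 0.0374
  South: 0.2 × 0.11 = 0.022
  West: 0.18 × 0.0275 = 0.00495
  East: 0.04 × 0.0125 = 0.0005
P(refund) = 0.0117 + 0.0374 + 0.022 + 0.00495 + 0.0005 = 0.07655 → 0.077.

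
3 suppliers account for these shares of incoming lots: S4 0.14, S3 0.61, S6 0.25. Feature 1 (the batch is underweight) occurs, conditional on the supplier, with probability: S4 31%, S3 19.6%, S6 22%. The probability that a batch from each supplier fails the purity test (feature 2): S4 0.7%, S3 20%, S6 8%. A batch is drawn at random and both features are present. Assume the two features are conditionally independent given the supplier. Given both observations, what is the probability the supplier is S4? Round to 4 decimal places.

0.0106

By Bayes' rule, posterior ∝ prior × likelihood:
  S4: 0.14 × 0.31 × 0.007 = 0.0003038
  S3: 0.61 × 0.196 × 0.2 = 0.023912
  S6: 0.25 × 0.22 × 0.08 = 0.0044
Normalizing constant = 0.0286158.
P(S4 | evidence) = 0.0003038 / 0.0286158 ≈ 0.0106.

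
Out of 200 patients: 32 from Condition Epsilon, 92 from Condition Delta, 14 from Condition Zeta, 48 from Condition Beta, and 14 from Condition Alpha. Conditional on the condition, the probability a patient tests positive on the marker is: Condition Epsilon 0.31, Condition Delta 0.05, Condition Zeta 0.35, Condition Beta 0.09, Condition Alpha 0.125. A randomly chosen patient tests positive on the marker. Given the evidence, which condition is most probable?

Condition Epsilon

By Bayes' rule, posterior ∝ prior × likelihood:
  Condition Epsilon: 0.16 × 0.31 = 0.0496
  Condition Delta: 0.46 × 0.05 = 0.023
  Condition Zeta: 0.07 × 0.35 = 0.0245
  Condition Beta: 0.24 × 0.09 = 0.0216
  Condition Alpha: 0.07 × 0.125 = 0.00875
Sum = 0.12745.
Largest term belongs to Condition Epsilon, so Condition Epsilon is most probable.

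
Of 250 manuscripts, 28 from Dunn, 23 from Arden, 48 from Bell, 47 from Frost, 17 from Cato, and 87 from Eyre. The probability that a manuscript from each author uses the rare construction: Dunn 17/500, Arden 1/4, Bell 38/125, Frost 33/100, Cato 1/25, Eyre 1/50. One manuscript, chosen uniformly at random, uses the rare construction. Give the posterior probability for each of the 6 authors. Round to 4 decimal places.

Dunn 0.0243, Arden 0.1466, Bell 0.3720, Frost 0.3954, Cato 0.0173, Eyre 0.0444

Unnormalized posteriors (prior × likelihood):
  Dunn: 0.112 × 0.034 = 0.003808
  Arden: 0.092 × 0.25 = 0.023
  Bell: 0.192 × 0.304 = 0.058368
  Frost: 0.188 × 0.33 = 0.06204
  Cato: 0.068 × 0.04 = 0.00272
  Eyre: 0.348 × 0.02 = 0.00696
Total = 0.156896.
P(Dunn | rare-form) = 0.003808/0.156896 ≈ 0.0243
P(Arden | rare-form) = 0.023/0.156896 ≈ 0.1466
P(Bell | rare-form) = 0.058368/0.156896 ≈ 0.3720
P(Frost | rare-form) = 0.06204/0.156896 ≈ 0.3954
P(Cato | rare-form) = 0.00272/0.156896 ≈ 0.0173
P(Eyre | rare-form) = 0.00696/0.156896 ≈ 0.0444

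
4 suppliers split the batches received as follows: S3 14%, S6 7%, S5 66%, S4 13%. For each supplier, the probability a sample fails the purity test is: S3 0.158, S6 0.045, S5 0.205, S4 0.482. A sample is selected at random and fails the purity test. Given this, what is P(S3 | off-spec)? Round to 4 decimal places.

0.0991

By Bayes' rule, posterior ∝ prior × likelihood:
  S3: 0.14 × 0.158 = 0.02212
  S6: 0.07 × 0.045 = 0.00315
  S5: 0.66 × 0.205 = 0.1353
  S4: 0.13 × 0.482 = 0.06266
Total = 0.22323.
P(S3 | evidence) = 0.02212 / 0.22323 ≈ 0.0991.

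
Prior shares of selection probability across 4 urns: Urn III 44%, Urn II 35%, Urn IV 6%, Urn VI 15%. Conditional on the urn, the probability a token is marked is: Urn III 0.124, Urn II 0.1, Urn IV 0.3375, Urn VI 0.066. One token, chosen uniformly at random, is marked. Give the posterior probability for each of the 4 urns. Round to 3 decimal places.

Compute prior × likelihood for every hypothesis:
  Urn III: 0.44 × 0.124 = 0.05456
  Urn II: 0.35 × 0.1 = 0.035
  Urn IV: 0.06 × 0.3375 = 0.02025
  Urn VI: 0.15 × 0.066 = 0.0099
Sum = 0.11971.
P(Urn III | marked) = 0.05456/0.11971 ≈ 0.456
P(Urn II | marked) = 0.035/0.11971 ≈ 0.292
P(Urn IV | marked) = 0.02025/0.11971 ≈ 0.169
P(Urn VI | marked) = 0.0099/0.11971 ≈ 0.083

Urn III 0.456, Urn II 0.292, Urn IV 0.169, Urn VI 0.083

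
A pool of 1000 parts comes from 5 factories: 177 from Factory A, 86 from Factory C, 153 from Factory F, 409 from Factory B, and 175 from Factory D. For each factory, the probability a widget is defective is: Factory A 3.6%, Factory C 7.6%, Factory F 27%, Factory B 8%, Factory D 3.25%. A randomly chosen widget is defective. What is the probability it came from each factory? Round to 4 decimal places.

Factory A 0.0688, Factory C 0.0706, Factory F 0.4460, Factory B 0.3533, Factory D 0.0614

Prior × likelihood for each hypothesis:
  Factory A: 0.177 × 0.036 = 0.006372
  Factory C: 0.086 × 0.076 = 0.006536
  Factory F: 0.153 × 0.27 = 0.04131
  Factory B: 0.409 × 0.08 = 0.03272
  Factory D: 0.175 × 0.0325 = 0.0056875
Total = 0.0926255.
P(Factory A | defective) = 0.006372/0.0926255 ≈ 0.0688
P(Factory C | defective) = 0.006536/0.0926255 ≈ 0.0706
P(Factory F | defective) = 0.04131/0.0926255 ≈ 0.4460
P(Factory B | defective) = 0.03272/0.0926255 ≈ 0.3533
P(Factory D | defective) = 0.0056875/0.0926255 ≈ 0.0614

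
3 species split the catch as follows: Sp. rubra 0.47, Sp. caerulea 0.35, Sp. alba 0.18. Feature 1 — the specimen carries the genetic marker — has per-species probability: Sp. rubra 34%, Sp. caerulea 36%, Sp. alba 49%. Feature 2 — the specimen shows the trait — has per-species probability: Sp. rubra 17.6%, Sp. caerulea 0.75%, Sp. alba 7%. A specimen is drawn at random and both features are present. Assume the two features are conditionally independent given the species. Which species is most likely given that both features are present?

Sp. rubra

Prior × likelihood for each hypothesis:
  Sp. rubra: 0.47 × 0.34 × 0.176 = 0.0281248
  Sp. caerulea: 0.35 × 0.36 × 0.0075 = 0.000945
  Sp. alba: 0.18 × 0.49 × 0.07 = 0.006174
Total = 0.0352438.
Largest term belongs to Sp. rubra, so Sp. rubra is most probable.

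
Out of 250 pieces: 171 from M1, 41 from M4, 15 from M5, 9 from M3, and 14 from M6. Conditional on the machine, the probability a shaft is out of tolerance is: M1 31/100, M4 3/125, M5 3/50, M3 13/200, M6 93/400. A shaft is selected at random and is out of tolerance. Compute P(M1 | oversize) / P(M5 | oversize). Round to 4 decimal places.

58.9000

By Bayes' rule, posterior ∝ prior × likelihood:
  M1: 0.684 × 0.31 = 0.21204
  M4: 0.164 × 0.024 = 0.003936
  M5: 0.06 × 0.06 = 0.0036
  M3: 0.036 × 0.065 = 0.00234
  M6: 0.056 × 0.2325 = 0.01302
Normalizing constant = 0.234936.
The ratio is 0.21204 / 0.0036 (the normalizer cancels) = 58.9000.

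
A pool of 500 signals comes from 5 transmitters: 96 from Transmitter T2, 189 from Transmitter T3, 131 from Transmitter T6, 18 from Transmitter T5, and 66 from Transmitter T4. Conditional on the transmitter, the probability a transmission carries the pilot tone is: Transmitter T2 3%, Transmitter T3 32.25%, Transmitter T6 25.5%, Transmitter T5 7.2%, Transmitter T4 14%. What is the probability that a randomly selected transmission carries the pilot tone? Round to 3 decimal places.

0.216

By Bayes' rule, posterior ∝ prior × likelihood:
  Transmitter T2: 0.192 × 0.03 = 0.00576
  Transmitter T3: 0.378 × 0.3225 = 0.121905
  Transmitter T6: 0.262 × 0.255 = 0.06681
  Transmitter T5: 0.036 × 0.072 = 0.002592
  Transmitter T4: 0.132 × 0.14 = 0.01848
P(pilot) = 0.00576 + 0.121905 + 0.06681 + 0.002592 + 0.01848 = 0.215547 → 0.216.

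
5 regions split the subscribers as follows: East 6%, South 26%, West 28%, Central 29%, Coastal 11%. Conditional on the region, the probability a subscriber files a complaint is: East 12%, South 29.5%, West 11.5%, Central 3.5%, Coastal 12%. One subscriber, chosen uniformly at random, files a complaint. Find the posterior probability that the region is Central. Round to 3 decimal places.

0.073

By Bayes' rule, posterior ∝ prior × likelihood:
  East: 0.06 × 0.12 = 0.0072
  South: 0.26 × 0.295 = 0.0767
  West: 0.28 × 0.115 = 0.0322
  Central: 0.29 × 0.035 = 0.01015
  Coastal: 0.11 × 0.12 = 0.0132
Normalizing constant = 0.13945.
P(Central | evidence) = 0.01015 / 0.13945 ≈ 0.073.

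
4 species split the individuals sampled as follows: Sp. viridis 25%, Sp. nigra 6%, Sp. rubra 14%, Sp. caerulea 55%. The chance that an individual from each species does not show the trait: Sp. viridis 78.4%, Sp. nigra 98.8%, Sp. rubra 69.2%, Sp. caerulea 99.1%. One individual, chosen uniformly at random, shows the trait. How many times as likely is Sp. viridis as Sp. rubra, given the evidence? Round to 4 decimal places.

Taking complements, P(trait | each) = Sp. viridis 0.216, Sp. nigra 0.012, Sp. rubra 0.308, Sp. caerulea 0.009.
Prior × likelihood for each hypothesis:
  Sp. viridis: 0.25 × 0.216 = 0.054
  Sp. nigra: 0.06 × 0.012 = 0.00072
  Sp. rubra: 0.14 × 0.308 = 0.04312
  Sp. caerulea: 0.55 × 0.009 = 0.00495
Total = 0.10279.
The ratio is 0.054 / 0.04312 (the normalizer cancels) = 1.2523.

1.2523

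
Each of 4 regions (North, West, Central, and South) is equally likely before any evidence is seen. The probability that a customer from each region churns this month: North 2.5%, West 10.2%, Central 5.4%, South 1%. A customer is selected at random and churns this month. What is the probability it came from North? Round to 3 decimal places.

0.131

With a uniform prior (1/4 each), posterior ∝ likelihood:
  North: 0.025
  West: 0.102
  Central: 0.054
  South: 0.01
Sum = 0.191.
P(North | evidence) = 0.025 / 0.191 ≈ 0.131.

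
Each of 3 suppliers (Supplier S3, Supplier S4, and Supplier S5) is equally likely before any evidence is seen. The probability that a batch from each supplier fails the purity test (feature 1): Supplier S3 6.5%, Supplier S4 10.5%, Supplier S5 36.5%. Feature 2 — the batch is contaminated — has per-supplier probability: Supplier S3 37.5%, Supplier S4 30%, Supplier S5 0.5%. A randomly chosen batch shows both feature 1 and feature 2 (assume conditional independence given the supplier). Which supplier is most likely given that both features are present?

With a uniform prior (1/3 each), posterior ∝ likelihood:
  Supplier S3: 0.065 × 0.375 = 0.024375
  Supplier S4: 0.105 × 0.3 = 0.0315
  Supplier S5: 0.365 × 0.005 = 0.001825
Normalizing constant = 0.0577.
Largest term belongs to Supplier S4, so Supplier S4 is most probable.

Supplier S4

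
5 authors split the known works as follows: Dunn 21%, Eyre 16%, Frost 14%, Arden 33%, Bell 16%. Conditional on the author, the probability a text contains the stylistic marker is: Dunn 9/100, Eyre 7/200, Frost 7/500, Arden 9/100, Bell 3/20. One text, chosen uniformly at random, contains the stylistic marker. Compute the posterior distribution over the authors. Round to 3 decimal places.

Unnormalized posteriors (prior × likelihood):
  Dunn: 0.21 × 0.09 = 0.0189
  Eyre: 0.16 × 0.035 = 0.0056
  Frost: 0.14 × 0.014 = 0.00196
  Arden: 0.33 × 0.09 = 0.0297
  Bell: 0.16 × 0.15 = 0.024
Sum = 0.08016.
P(Dunn | marker) = 0.0189/0.08016 ≈ 0.236
P(Eyre | marker) = 0.0056/0.08016 ≈ 0.070
P(Frost | marker) = 0.00196/0.08016 ≈ 0.024
P(Arden | marker) = 0.0297/0.08016 ≈ 0.371
P(Bell | marker) = 0.024/0.08016 ≈ 0.299

Dunn 0.236, Eyre 0.070, Frost 0.024, Arden 0.371, Bell 0.299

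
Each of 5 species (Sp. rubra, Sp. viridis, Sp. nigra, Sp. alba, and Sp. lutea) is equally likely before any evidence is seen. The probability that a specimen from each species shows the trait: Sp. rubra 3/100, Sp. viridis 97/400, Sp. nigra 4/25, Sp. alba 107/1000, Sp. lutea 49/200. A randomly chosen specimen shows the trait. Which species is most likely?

With a uniform prior (1/5 each), posterior ∝ likelihood:
  Sp. rubra: 0.03
  Sp. viridis: 0.2425
  Sp. nigra: 0.16
  Sp. alba: 0.107
  Sp. lutea: 0.245
Sum = 0.7845.
Largest term belongs to Sp. lutea, so Sp. lutea is most probable.

Sp. lutea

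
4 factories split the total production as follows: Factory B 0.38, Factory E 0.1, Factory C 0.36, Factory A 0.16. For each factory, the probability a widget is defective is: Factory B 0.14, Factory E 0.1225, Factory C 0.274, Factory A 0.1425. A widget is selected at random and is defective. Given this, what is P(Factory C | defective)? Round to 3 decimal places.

0.528

Compute prior × likelihood for every hypothesis:
  Factory B: 0.38 × 0.14 = 0.0532
  Factory E: 0.1 × 0.1225 = 0.01225
  Factory C: 0.36 × 0.274 = 0.09864
  Factory A: 0.16 × 0.1425 = 0.0228
Normalizing constant = 0.18689.
P(Factory C | evidence) = 0.09864 / 0.18689 ≈ 0.528.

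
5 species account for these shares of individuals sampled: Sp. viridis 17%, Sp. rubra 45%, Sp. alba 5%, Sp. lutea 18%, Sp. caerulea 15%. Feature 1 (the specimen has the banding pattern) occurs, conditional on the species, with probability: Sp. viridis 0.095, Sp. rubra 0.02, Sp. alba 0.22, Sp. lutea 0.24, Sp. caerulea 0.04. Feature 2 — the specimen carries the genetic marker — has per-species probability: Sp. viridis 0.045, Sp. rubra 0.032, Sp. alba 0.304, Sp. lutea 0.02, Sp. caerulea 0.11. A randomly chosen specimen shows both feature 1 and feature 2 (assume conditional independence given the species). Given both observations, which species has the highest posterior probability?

By Bayes' rule, posterior ∝ prior × likelihood:
  Sp. viridis: 0.17 × 0.095 × 0.045 = 0.00072675
  Sp. rubra: 0.45 × 0.02 × 0.032 = 0.000288
  Sp. alba: 0.05 × 0.22 × 0.304 = 0.003344
  Sp. lutea: 0.18 × 0.24 × 0.02 = 0.000864
  Sp. caerulea: 0.15 × 0.04 × 0.11 = 0.00066
Sum = 0.00588275.
Largest term belongs to Sp. alba, so Sp. alba is most probable.

Sp. alba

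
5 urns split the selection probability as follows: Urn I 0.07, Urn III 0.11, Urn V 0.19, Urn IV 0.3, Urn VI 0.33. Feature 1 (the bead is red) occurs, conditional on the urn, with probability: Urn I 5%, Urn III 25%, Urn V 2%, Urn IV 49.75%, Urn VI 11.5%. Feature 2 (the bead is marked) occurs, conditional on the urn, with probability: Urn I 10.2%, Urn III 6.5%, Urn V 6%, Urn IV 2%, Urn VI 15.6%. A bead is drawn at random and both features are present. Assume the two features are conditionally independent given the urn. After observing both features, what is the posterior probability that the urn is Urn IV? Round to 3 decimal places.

0.265

Prior × likelihood for each hypothesis:
  Urn I: 0.07 × 0.05 × 0.102 = 0.000357
  Urn III: 0.11 × 0.25 × 0.065 = 0.0017875
  Urn V: 0.19 × 0.02 × 0.06 = 0.000228
  Urn IV: 0.3 × 0.4975 × 0.02 = 0.002985
  Urn VI: 0.33 × 0.115 × 0.156 = 0.0059202
Total = 0.0112777.
P(Urn IV | evidence) = 0.002985 / 0.0112777 ≈ 0.265.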